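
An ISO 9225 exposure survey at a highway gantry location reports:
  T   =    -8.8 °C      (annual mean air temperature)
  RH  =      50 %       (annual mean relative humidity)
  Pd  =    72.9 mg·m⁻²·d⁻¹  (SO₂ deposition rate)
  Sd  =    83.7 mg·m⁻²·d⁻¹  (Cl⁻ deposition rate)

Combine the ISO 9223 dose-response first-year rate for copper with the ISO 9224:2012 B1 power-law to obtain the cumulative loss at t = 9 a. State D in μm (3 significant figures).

copper: f(T) = +0.126·(T−10) [T≤10 °C] = -2.3688
  SO₂ term: 0.0053·72.9^0.26·exp(0.059·50-2.3688) = 0.02891
  Sd branch = 0.01025·Sd^0.27·e^(0.036·RH+0.049·T) = 0.1331 μm/a
  r_corr = 0.02891 + 0.1331 = 0.1621 μm/a
Power-law: D(9) = r_corr · 9^0.667
  D(9) = 0.1621 × 9^0.667 = 0.1621 × 4.33 = 0.7017 μm

D(9) = 0.702 μm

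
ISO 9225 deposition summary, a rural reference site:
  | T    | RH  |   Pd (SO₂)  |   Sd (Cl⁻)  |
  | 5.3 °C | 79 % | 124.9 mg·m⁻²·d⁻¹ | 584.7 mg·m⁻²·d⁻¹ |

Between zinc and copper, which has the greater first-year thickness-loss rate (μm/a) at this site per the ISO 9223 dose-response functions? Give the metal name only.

zinc

zinc: T≤10 °C ⇒ hinge +0.038·(5.3−10) = -0.1786
  sulphur-dioxide contribution → 3.418 μm/a
  chloride contribution → 1.951 μm/a
  ⇒ r_corr(zinc) = 5.369 μm/a
copper: T≤10 °C ⇒ hinge +0.126·(5.3−10) = -0.5922
  sulphur-dioxide contribution → 1.088 μm/a
  chloride contribution → 1.276 μm/a
  total first-year rate 2.363 μm/a
Ordering by μm/a: zinc (5.37) > copper (2.36)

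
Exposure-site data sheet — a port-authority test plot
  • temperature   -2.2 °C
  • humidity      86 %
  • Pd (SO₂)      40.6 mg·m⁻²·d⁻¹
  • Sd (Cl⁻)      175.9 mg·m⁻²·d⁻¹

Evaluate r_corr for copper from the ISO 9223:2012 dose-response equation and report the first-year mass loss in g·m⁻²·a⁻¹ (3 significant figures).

r_corr = 11.6 g·m⁻²·a⁻¹

copper: f(T) = +0.126·(T−10) [T≤10 °C] = -1.5372
  Pd branch = 0.0053·Pd^0.26·e^(0.059·RH+f) = 0.477 μm/a
  Cl⁻ term: 0.01025·175.9^0.27·exp(0.036·86+0.049·-2.2) = 0.8217
  sum: 0.477 + 0.8217 → r_corr = 1.299 μm/a
Convert to mass loss: 1.299 μm/a × 8.96 g/cm³ = 11.64 g·m⁻²·a⁻¹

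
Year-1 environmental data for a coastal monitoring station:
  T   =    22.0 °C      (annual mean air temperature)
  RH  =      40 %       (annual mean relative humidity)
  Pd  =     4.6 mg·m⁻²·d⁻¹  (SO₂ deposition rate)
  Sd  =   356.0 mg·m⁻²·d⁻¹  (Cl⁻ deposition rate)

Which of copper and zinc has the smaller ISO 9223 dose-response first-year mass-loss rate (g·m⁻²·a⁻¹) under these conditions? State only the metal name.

copper

copper: temperature factor f = -0.080·(12.0) = -0.9600
  SO₂ term: 0.0053·4.6^0.26·exp(0.059·40-0.9600) = 0.03196
  Cl⁻ term: 0.01025·356.0^0.27·exp(0.036·40+0.049·22.0) = 0.6211
  sum: 0.03196 + 0.6211 → r_corr = 0.6531 μm/a
  mass loss = 0.6531 μm/a × 8.96 g/cm³ = 5.852 g·m⁻²·a⁻¹
zinc: temperature factor f = -0.071·(12.0) = -0.8520
  Pd branch = 0.0129·Pd^0.44·e^(0.046·RH+f) = 0.06781 μm/a
  Sd branch = 0.0175·Sd^0.57·e^(0.008·RH+0.085·T) = 4.451 μm/a
  sum: 0.06781 + 4.451 → r_corr = 4.519 μm/a
  mass loss = 4.519 μm/a × 7.14 g/cm³ = 32.27 g·m⁻²·a⁻¹
Ordering by g·m⁻²·a⁻¹: zinc (32.3) > copper (5.85)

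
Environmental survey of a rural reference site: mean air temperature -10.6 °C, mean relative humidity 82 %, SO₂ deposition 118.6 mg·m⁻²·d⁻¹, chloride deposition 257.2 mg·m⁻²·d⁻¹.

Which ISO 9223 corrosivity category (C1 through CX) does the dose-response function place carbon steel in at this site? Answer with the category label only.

carbon steel: f(T) = +0.150·(T−10) [T≤10 °C] = -3.0900
  Pd branch = 1.77·Pd^0.52·e^(0.02·RH+f) = 4.975 μm/a
  Sd branch = 0.102·Sd^0.62·e^(0.033·RH+0.04·T) = 31.19 μm/a
  r_corr = 4.975 + 31.19 = 36.17 μm/a
36.2 μm/a falls in (25, 50] for carbon steel → category C3

C3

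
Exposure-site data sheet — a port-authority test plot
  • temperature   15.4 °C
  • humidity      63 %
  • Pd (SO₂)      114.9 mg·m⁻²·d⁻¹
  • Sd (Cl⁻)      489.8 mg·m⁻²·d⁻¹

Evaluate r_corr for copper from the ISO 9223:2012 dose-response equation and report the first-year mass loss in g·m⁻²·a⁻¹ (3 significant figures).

copper: T>10 °C ⇒ hinge -0.080·(15.4−10) = -0.4320
  sulphur-dioxide contribution → 0.486 μm/a
  chloride contribution → 1.121 μm/a
  ⇒ r_corr(copper) = 1.607 μm/a
Convert to mass loss: 1.607 μm/a × 8.96 g/cm³ = 14.4 g·m⁻²·a⁻¹

r_corr = 14.4 g·m⁻²·a⁻¹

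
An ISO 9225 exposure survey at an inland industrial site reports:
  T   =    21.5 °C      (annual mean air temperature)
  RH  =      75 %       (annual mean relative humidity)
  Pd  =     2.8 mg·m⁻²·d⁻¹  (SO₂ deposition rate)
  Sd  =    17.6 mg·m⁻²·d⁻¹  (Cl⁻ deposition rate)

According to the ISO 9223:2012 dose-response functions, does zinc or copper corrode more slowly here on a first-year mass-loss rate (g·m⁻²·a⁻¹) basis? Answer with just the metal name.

zinc

zinc: T>10 °C ⇒ hinge -0.071·(21.5−10) = -0.8165
  sulphur-dioxide contribution → 0.2825 μm/a
  chloride contribution → 1.017 μm/a
  ⇒ r_corr(zinc) = 1.299 μm/a
  mass loss = 1.299 μm/a × 7.14 g/cm³ = 9.277 g·m⁻²·a⁻¹
copper: T>10 °C ⇒ hinge -0.080·(21.5−10) = -0.9200
  sulphur-dioxide contribution → 0.2305 μm/a
  chloride contribution → 0.9487 μm/a
  total first-year rate 1.179 μm/a
  mass loss = 1.179 μm/a × 8.96 g/cm³ = 10.57 g·m⁻²·a⁻¹
Ordering by g·m⁻²·a⁻¹: copper (10.6) > zinc (9.28)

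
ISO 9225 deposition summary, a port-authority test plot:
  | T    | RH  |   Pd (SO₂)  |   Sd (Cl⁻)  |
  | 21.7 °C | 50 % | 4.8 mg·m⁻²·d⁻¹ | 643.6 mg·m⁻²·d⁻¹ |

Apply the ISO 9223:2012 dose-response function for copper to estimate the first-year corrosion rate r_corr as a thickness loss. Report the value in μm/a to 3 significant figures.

copper: temperature factor f = -0.080·(11.7) = -0.9360
  Pd branch = 0.0053·Pd^0.26·e^(0.059·RH+f) = 0.05971 μm/a
  Sd branch = 0.01025·Sd^0.27·e^(0.036·RH+0.049·T) = 1.029 μm/a
  r_corr = 0.05971 + 1.029 = 1.089 μm/a

r_corr = 1.09 μm/a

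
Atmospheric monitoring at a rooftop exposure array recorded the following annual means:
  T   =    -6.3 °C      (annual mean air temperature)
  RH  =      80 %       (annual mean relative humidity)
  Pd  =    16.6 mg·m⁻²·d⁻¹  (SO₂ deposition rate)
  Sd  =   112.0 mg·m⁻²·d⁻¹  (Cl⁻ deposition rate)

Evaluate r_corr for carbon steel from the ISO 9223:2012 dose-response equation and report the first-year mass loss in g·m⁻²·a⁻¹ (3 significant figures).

carbon steel: T≤10 °C ⇒ hinge +0.150·(-6.3−10) = -2.4450
  SO₂ term: 1.77·16.6^0.52·exp(0.02·80-2.4450) = 3.277
  Cl⁻ term: 0.102·112.0^0.62·exp(0.033·80+0.04·-6.3) = 20.71
  r_corr = 3.277 + 20.71 = 23.99 μm/a
Convert to mass loss: 23.99 μm/a × 7.85 g/cm³ = 188.3 g·m⁻²·a⁻¹

r_corr = 188 g·m⁻²·a⁻¹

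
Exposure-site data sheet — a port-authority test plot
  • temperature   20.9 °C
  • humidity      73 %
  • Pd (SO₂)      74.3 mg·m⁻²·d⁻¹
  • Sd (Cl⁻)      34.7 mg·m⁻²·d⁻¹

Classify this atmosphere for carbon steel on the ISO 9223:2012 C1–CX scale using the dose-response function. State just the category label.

C4

carbon steel: f(T) = -0.054·(T−10) [T>10 °C] = -0.5886
  SO₂ term: 1.77·74.3^0.52·exp(0.02·73-0.5886) = 39.75
  Cl⁻ term: 0.102·34.7^0.62·exp(0.033·73+0.04·20.9) = 23.6
  r_corr = 39.75 + 23.6 = 63.35 μm/a
63.3 μm/a falls in (50, 80] for carbon steel → category C4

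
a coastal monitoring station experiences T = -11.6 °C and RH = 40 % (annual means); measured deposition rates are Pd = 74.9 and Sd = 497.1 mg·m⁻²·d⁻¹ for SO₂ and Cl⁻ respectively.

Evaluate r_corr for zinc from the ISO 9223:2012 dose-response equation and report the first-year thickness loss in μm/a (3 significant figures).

r_corr = 0.548 μm/a

zinc: f(T) = +0.038·(T−10) [T≤10 °C] = -0.8208
  Pd branch = 0.0129·Pd^0.44·e^(0.046·RH+f) = 0.2388 μm/a
  Cl⁻ term: 0.0175·497.1^0.57·exp(0.008·40+0.085·-11.6) = 0.3096
  r_corr = 0.2388 + 0.3096 = 0.5484 μm/a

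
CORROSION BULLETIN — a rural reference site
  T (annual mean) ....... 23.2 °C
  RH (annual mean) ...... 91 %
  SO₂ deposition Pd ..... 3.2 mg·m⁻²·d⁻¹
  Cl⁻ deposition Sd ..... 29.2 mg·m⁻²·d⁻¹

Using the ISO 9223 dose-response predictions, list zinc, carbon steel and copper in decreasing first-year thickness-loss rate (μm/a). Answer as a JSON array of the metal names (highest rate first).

zinc: T>10 °C ⇒ hinge -0.071·(23.2−10) = -0.9372
  sulphur-dioxide contribution → 0.5544 μm/a
  chloride contribution → 1.782 μm/a
  ⇒ r_corr(zinc) = 2.336 μm/a
carbon steel: T>10 °C ⇒ hinge -0.054·(23.2−10) = -0.7128
  sulphur-dioxide contribution → 9.806 μm/a
  chloride contribution → 42.11 μm/a
  ⇒ r_corr(carbon steel) = 51.91 μm/a
copper: temperature factor f = -0.080·(13.2) = -1.0560
  sulphur-dioxide contribution → 0.5355 μm/a
  chloride contribution → 2.103 μm/a
  total first-year rate 2.638 μm/a
Ordering by μm/a: carbon steel (51.9) > copper (2.64) > zinc (2.34)

["carbon steel", "copper", "zinc"]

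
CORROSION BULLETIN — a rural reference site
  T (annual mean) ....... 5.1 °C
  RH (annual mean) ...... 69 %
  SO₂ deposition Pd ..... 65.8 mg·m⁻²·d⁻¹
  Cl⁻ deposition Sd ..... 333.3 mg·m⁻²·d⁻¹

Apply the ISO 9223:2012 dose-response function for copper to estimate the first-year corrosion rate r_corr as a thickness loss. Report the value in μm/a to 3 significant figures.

r_corr = 1.25 μm/a

copper: f(T) = +0.126·(T−10) [T≤10 °C] = -0.6174
  sulphur-dioxide contribution → 0.4976 μm/a
  chloride contribution → 0.7572 μm/a
  ⇒ r_corr(copper) = 1.255 μm/a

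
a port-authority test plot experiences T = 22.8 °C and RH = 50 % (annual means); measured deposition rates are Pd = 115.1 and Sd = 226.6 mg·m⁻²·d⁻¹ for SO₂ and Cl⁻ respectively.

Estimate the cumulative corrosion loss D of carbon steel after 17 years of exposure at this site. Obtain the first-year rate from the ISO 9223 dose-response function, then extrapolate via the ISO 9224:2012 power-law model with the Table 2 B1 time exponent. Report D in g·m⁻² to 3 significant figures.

D(17) = 2.30e+03 g·m⁻²

carbon steel: temperature factor f = -0.054·(12.8) = -0.6912
  Pd branch = 1.77·Pd^0.52·e^(0.02·RH+f) = 28.43 μm/a
  Cl⁻ term: 0.102·226.6^0.62·exp(0.033·50+0.04·22.8) = 38.15
  sum: 28.43 + 38.15 → r_corr = 66.59 μm/a
Power-law: D(17) = r_corr · 17^0.523
  D(17) = 66.59 × 17^0.523 = 66.59 × 4.401 = 293 μm
  Mass loss = 293 μm × 7.85 g/cm³ = 2300 g·m⁻²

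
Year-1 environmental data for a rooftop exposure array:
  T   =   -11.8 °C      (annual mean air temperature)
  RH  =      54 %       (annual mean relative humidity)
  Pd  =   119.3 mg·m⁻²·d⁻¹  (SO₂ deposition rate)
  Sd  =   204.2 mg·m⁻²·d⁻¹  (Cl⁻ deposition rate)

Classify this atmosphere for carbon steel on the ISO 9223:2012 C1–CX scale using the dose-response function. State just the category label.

C2

carbon steel: f(T) = +0.150·(T−10) [T≤10 °C] = -3.2700
  sulphur-dioxide contribution → 2.381 μm/a
  chloride contribution → 10.23 μm/a
  ⇒ r_corr(carbon steel) = 12.61 μm/a
12.6 μm/a falls in (1.3, 25] for carbon steel → category C2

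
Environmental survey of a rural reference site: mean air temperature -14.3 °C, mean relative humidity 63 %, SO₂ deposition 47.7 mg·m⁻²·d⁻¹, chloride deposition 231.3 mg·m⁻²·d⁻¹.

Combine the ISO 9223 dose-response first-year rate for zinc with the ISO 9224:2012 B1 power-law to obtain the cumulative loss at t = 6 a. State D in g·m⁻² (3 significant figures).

D(6) = 21.5 g·m⁻²

zinc: f(T) = +0.038·(T−10) [T≤10 °C] = -0.9234
  sulphur-dioxide contribution → 0.509 μm/a
  chloride contribution → 0.1913 μm/a
  total first-year rate 0.7002 μm/a
Power-law: D(6) = r_corr · 6^0.813
  D(6) = 0.7002 × 6^0.813 = 0.7002 × 4.292 = 3.005 μm
  Mass loss = 3.005 μm × 7.14 g/cm³ = 21.46 g·m⁻²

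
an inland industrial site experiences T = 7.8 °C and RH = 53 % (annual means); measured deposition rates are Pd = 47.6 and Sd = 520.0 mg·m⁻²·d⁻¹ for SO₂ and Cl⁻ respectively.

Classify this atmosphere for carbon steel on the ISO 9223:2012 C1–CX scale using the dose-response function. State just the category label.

carbon steel: f(T) = +0.150·(T−10) [T≤10 °C] = -0.3300
  sulphur-dioxide contribution → 27.38 μm/a
  chloride contribution → 38.69 μm/a
  total first-year rate 66.07 μm/a
66.1 μm/a falls in (50, 80] for carbon steel → category C4

C4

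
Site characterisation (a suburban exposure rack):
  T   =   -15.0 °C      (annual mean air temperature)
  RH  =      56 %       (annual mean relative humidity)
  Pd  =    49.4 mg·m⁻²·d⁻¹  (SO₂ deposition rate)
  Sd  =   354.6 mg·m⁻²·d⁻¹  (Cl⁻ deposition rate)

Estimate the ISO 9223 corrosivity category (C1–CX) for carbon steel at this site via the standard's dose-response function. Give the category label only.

carbon steel: T≤10 °C ⇒ hinge +0.150·(-15.0−10) = -3.7500
  SO₂ term: 1.77·49.4^0.52·exp(0.02·56-3.7500) = 0.9694
  Sd branch = 0.102·Sd^0.62·e^(0.033·RH+0.04·T) = 13.53 μm/a
  r_corr = 0.9694 + 13.53 = 14.5 μm/a
14.5 μm/a falls in (1.3, 25] for carbon steel → category C2

C2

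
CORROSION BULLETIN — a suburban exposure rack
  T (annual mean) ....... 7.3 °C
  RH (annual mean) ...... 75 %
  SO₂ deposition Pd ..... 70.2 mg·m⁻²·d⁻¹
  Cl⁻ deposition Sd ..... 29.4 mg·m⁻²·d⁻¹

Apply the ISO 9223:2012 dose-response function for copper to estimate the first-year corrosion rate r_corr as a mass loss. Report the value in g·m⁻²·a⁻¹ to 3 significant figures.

copper: f(T) = +0.126·(T−10) [T≤10 °C] = -0.3402
  sulphur-dioxide contribution → 0.9513 μm/a
  chloride contribution → 0.5434 μm/a
  ⇒ r_corr(copper) = 1.495 μm/a
Convert to mass loss: 1.495 μm/a × 8.96 g/cm³ = 13.39 g·m⁻²·a⁻¹

r_corr = 13.4 g·m⁻²·a⁻¹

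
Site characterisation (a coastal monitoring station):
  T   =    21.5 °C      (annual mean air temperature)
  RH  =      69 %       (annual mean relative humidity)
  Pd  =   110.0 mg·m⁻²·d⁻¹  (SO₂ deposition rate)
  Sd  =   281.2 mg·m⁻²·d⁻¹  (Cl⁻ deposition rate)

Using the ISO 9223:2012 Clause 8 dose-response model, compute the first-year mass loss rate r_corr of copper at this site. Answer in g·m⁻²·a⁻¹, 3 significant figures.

copper: T>10 °C ⇒ hinge -0.080·(21.5−10) = -0.9200
  SO₂ term: 0.0053·110.0^0.26·exp(0.059·69-0.9200) = 0.4202
  Sd branch = 0.01025·Sd^0.27·e^(0.036·RH+0.049·T) = 1.615 μm/a
  r_corr = 0.4202 + 1.615 = 2.036 μm/a
Convert to mass loss: 2.036 μm/a × 8.96 g/cm³ = 18.24 g·m⁻²·a⁻¹

r_corr = 18.2 g·m⁻²·a⁻¹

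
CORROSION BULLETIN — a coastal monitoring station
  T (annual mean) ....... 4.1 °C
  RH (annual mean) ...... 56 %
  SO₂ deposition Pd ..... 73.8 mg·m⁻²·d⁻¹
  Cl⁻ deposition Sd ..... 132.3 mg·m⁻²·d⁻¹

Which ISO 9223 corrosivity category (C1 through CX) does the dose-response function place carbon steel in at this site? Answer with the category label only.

carbon steel: f(T) = +0.150·(T−10) [T≤10 °C] = -0.8850
  sulphur-dioxide contribution → 20.96 μm/a
  chloride contribution → 15.77 μm/a
  ⇒ r_corr(carbon steel) = 36.73 μm/a
Category bounds: 25…50 μm/a bracket r_corr ⇒ C3

C3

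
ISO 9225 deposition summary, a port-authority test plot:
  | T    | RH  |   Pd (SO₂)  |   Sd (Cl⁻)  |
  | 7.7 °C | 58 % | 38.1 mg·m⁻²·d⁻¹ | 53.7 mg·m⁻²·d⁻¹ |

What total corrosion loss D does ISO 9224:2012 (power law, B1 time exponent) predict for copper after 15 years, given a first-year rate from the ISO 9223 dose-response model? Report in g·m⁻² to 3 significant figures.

copper: f(T) = +0.126·(T−10) [T≤10 °C] = -0.2898
  SO₂ term: 0.0053·38.1^0.26·exp(0.059·58-0.2898) = 0.313
  Cl⁻ term: 0.01025·53.7^0.27·exp(0.036·58+0.049·7.7) = 0.3536
  r_corr = 0.313 + 0.3536 = 0.6666 μm/a
ISO 9224: D(t) = r_corr · t^b with b = 0.667 (copper, B1)
  D(15) = 0.6666 × 15^0.667 = 0.6666 × 6.088 = 4.058 μm
  Mass loss = 4.058 μm × 8.96 g/cm³ = 36.36 g·m⁻²

D(15) = 36.4 g·m⁻²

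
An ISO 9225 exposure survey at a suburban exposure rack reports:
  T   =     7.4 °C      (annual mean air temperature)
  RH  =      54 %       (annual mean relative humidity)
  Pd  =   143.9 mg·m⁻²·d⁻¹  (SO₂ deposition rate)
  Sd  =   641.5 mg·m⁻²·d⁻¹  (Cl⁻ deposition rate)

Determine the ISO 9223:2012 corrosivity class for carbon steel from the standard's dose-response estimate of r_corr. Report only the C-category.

C5

carbon steel: temperature factor f = +0.150·(-2.6) = -0.3900
  sulphur-dioxide contribution → 46.76 μm/a
  chloride contribution → 44.83 μm/a
  total first-year rate 91.58 μm/a
Category bounds: 80…200 μm/a bracket r_corr ⇒ C5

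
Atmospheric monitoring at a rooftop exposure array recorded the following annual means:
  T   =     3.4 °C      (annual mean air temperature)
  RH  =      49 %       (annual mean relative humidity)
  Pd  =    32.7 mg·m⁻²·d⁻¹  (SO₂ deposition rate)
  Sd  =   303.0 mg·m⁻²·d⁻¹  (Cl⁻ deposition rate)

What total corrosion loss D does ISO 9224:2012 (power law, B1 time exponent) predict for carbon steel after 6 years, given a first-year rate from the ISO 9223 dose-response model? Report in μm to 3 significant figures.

carbon steel: f(T) = +0.150·(T−10) [T≤10 °C] = -0.9900
  SO₂ term: 1.77·32.7^0.52·exp(0.02·49-0.9900) = 10.74
  Sd branch = 0.102·Sd^0.62·e^(0.033·RH+0.04·T) = 20.34 μm/a
  sum: 10.74 + 20.34 → r_corr = 31.09 μm/a
Long-term exponent b (ISO 9224 Table 2, B1) = 0.523
  D(6) = 31.09 × 6^0.523 = 31.09 × 2.553 = 79.35 μm

D(6) = 79.4 μm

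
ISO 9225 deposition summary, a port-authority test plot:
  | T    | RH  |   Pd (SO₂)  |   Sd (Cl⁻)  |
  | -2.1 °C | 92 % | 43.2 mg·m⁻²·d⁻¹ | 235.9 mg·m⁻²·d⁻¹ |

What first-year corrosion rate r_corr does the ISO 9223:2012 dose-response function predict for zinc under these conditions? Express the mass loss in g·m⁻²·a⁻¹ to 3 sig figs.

r_corr = 25.9 g·m⁻²·a⁻¹

zinc: temperature factor f = +0.038·(-12.1) = -0.4598
  SO₂ term: 0.0129·43.2^0.44·exp(0.046·92-0.4598) = 2.941
  Sd branch = 0.0175·Sd^0.57·e^(0.008·RH+0.085·T) = 0.688 μm/a
  r_corr = 2.941 + 0.688 = 3.629 μm/a
Convert to mass loss: 3.629 μm/a × 7.14 g/cm³ = 25.91 g·m⁻²·a⁻¹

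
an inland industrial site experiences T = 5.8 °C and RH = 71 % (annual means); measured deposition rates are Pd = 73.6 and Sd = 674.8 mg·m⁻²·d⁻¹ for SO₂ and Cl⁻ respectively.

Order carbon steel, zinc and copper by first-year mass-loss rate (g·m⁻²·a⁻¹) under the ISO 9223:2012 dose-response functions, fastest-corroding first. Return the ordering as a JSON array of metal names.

carbon steel: T≤10 °C ⇒ hinge +0.150·(5.8−10) = -0.6300
  Pd branch = 1.77·Pd^0.52·e^(0.02·RH+f) = 36.46 μm/a
  Sd branch = 0.102·Sd^0.62·e^(0.033·RH+0.04·T) = 76.03 μm/a
  r_corr = 36.46 + 76.03 = 112.5 μm/a
  mass loss = 112.5 μm/a × 7.85 g/cm³ = 883.1 g·m⁻²·a⁻¹
zinc: temperature factor f = +0.038·(-4.2) = -0.1596
  Pd branch = 0.0129·Pd^0.44·e^(0.046·RH+f) = 1.91 μm/a
  Cl⁻ term: 0.0175·674.8^0.57·exp(0.008·71+0.085·5.8) = 2.072
  sum: 1.91 + 2.072 → r_corr = 3.983 μm/a
  mass loss = 3.983 μm/a × 7.14 g/cm³ = 28.44 g·m⁻²·a⁻¹
copper: T≤10 °C ⇒ hinge +0.126·(5.8−10) = -0.5292
  SO₂ term: 0.0053·73.6^0.26·exp(0.059·71-0.5292) = 0.6296
  Sd branch = 0.01025·Sd^0.27·e^(0.036·RH+0.049·T) = 1.019 μm/a
  r_corr = 0.6296 + 1.019 = 1.648 μm/a
  mass loss = 1.648 μm/a × 8.96 g/cm³ = 14.77 g·m⁻²·a⁻¹
Ordering by g·m⁻²·a⁻¹: carbon steel (883) > zinc (28.4) > copper (14.8)

["carbon steel", "zinc", "copper"]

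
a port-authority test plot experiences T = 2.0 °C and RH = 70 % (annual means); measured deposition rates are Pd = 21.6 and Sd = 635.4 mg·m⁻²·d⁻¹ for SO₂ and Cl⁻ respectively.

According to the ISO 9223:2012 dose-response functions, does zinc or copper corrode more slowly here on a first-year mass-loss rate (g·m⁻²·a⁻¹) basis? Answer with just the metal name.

zinc: f(T) = +0.038·(T−10) [T≤10 °C] = -0.3040
  SO₂ term: 0.0129·21.6^0.44·exp(0.046·70-0.3040) = 0.9208
  Cl⁻ term: 0.0175·635.4^0.57·exp(0.008·70+0.085·2.0) = 1.438
  sum: 0.9208 + 1.438 → r_corr = 2.359 μm/a
  mass loss = 2.359 μm/a × 7.14 g/cm³ = 16.84 g·m⁻²·a⁻¹
copper: f(T) = +0.126·(T−10) [T≤10 °C] = -1.0080
  SO₂ term: 0.0053·21.6^0.26·exp(0.059·70-1.0080) = 0.2674
  Cl⁻ term: 0.01025·635.4^0.27·exp(0.036·70+0.049·2.0) = 0.8027
  sum: 0.2674 + 0.8027 → r_corr = 1.07 μm/a
  mass loss = 1.07 μm/a × 8.96 g/cm³ = 9.587 g·m⁻²·a⁻¹
Ordering by g·m⁻²·a⁻¹: zinc (16.8) > copper (9.59)

copper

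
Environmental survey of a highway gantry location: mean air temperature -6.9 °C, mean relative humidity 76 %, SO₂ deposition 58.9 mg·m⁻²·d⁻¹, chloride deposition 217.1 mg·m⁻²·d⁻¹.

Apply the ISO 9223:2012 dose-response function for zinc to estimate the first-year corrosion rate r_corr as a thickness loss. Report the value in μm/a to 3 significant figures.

r_corr = 1.73 μm/a

zinc: temperature factor f = +0.038·(-16.9) = -0.6422
  Pd branch = 0.0129·Pd^0.44·e^(0.046·RH+f) = 1.345 μm/a
  Sd branch = 0.0175·Sd^0.57·e^(0.008·RH+0.085·T) = 0.3839 μm/a
  sum: 1.345 + 0.3839 → r_corr = 1.729 μm/a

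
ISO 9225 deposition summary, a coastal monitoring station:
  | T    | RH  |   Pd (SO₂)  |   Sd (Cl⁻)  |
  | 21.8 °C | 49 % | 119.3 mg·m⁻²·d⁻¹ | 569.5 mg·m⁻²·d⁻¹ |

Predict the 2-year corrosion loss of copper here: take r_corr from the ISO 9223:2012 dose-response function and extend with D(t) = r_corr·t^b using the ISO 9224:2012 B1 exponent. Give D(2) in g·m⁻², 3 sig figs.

copper: f(T) = -0.080·(T−10) [T>10 °C] = -0.9440
  SO₂ term: 0.0053·119.3^0.26·exp(0.059·49-0.9440) = 0.1288
  Sd branch = 0.01025·Sd^0.27·e^(0.036·RH+0.049·T) = 0.9654 μm/a
  sum: 0.1288 + 0.9654 → r_corr = 1.094 μm/a
Long-term exponent b (ISO 9224 Table 2, B1) = 0.667
  D(2) = 1.094 × 2^0.667 = 1.094 × 1.588 = 1.737 μm
  Mass loss = 1.737 μm × 8.96 g/cm³ = 15.57 g·m⁻²

D(2) = 15.6 g·m⁻²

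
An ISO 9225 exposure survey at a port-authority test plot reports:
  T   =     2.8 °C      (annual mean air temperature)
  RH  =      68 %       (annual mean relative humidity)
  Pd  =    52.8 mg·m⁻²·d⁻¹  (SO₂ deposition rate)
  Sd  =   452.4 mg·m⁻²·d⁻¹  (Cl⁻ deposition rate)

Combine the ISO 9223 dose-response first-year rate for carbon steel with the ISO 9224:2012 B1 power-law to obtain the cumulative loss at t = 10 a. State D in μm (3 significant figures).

D(10) = 220 μm

carbon steel: T≤10 °C ⇒ hinge +0.150·(2.8−10) = -1.0800
  SO₂ term: 1.77·52.8^0.52·exp(0.02·68-1.0800) = 18.42
  Cl⁻ term: 0.102·452.4^0.62·exp(0.033·68+0.04·2.8) = 47.67
  sum: 18.42 + 47.67 → r_corr = 66.09 μm/a
Long-term exponent b (ISO 9224 Table 2, B1) = 0.523
  D(10) = 66.09 × 10^0.523 = 66.09 × 3.334 = 220.4 μm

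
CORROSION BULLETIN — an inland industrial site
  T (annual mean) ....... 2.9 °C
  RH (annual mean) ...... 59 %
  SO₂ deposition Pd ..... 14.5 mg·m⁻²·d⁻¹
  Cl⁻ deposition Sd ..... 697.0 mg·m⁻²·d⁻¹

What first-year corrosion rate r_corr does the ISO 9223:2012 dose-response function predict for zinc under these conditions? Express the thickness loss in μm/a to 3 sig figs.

r_corr = 1.98 μm/a

zinc: temperature factor f = +0.038·(-7.1) = -0.2698
  Pd branch = 0.0129·Pd^0.44·e^(0.046·RH+f) = 0.4821 μm/a
  Sd branch = 0.0175·Sd^0.57·e^(0.008·RH+0.085·T) = 1.499 μm/a
  sum: 0.4821 + 1.499 → r_corr = 1.981 μm/a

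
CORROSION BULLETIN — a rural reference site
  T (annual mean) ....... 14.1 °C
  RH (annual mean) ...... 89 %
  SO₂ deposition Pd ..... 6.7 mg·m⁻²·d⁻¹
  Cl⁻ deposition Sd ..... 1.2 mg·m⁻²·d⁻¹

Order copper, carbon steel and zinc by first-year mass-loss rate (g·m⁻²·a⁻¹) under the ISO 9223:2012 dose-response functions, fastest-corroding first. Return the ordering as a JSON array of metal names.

["carbon steel", "copper", "zinc"]

copper: T>10 °C ⇒ hinge -0.080·(14.1−10) = -0.3280
  SO₂ term: 0.0053·6.7^0.26·exp(0.059·89-0.3280) = 1.194
  Sd branch = 0.01025·Sd^0.27·e^(0.036·RH+0.049·T) = 0.5292 μm/a
  r_corr = 1.194 + 0.5292 = 1.723 μm/a
  mass loss = 1.723 μm/a × 8.96 g/cm³ = 15.44 g·m⁻²·a⁻¹
carbon steel: T>10 °C ⇒ hinge -0.054·(14.1−10) = -0.2214
  SO₂ term: 1.77·6.7^0.52·exp(0.02·89-0.2214) = 22.62
  Sd branch = 0.102·Sd^0.62·e^(0.033·RH+0.04·T) = 3.786 μm/a
  r_corr = 22.62 + 3.786 = 26.4 μm/a
  mass loss = 26.4 μm/a × 7.85 g/cm³ = 207.3 g·m⁻²·a⁻¹
zinc: T>10 °C ⇒ hinge -0.071·(14.1−10) = -0.2911
  SO₂ term: 0.0129·6.7^0.44·exp(0.046·89-0.2911) = 1.335
  Cl⁻ term: 0.0175·1.2^0.57·exp(0.008·89+0.085·14.1) = 0.1312
  r_corr = 1.335 + 0.1312 = 1.467 μm/a
  mass loss = 1.467 μm/a × 7.14 g/cm³ = 10.47 g·m⁻²·a⁻¹
Ordering by g·m⁻²·a⁻¹: carbon steel (207) > copper (15.4) > zinc (10.5)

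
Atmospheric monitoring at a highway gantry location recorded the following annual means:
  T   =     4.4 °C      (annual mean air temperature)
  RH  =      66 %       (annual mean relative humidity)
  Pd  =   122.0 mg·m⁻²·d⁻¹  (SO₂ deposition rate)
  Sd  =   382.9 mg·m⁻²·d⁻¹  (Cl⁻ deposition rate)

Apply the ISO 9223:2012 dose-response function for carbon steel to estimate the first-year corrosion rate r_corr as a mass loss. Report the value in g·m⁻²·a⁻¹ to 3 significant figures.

carbon steel: T≤10 °C ⇒ hinge +0.150·(4.4−10) = -0.8400
  SO₂ term: 1.77·122.0^0.52·exp(0.02·66-0.8400) = 34.78
  Cl⁻ term: 0.102·382.9^0.62·exp(0.033·66+0.04·4.4) = 42.9
  r_corr = 34.78 + 42.9 = 77.68 μm/a
Convert to mass loss: 77.68 μm/a × 7.85 g/cm³ = 609.8 g·m⁻²·a⁻¹

r_corr = 610 g·m⁻²·a⁻¹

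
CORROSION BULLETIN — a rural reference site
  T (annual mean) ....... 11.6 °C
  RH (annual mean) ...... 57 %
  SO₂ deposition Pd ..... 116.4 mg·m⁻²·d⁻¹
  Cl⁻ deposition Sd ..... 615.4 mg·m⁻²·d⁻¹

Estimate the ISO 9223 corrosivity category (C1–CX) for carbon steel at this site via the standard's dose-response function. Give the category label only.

C5

carbon steel: T>10 °C ⇒ hinge -0.054·(11.6−10) = -0.0864
  Pd branch = 1.77·Pd^0.52·e^(0.02·RH+f) = 60.23 μm/a
  Sd branch = 0.102·Sd^0.62·e^(0.033·RH+0.04·T) = 57.06 μm/a
  r_corr = 60.23 + 57.06 = 117.3 μm/a
Category bounds: 80…200 μm/a bracket r_corr ⇒ C5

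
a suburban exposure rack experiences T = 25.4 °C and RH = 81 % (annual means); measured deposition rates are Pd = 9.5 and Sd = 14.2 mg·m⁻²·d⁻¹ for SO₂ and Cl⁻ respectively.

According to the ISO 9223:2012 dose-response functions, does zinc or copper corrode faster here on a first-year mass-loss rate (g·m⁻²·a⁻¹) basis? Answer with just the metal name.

zinc: T>10 °C ⇒ hinge -0.071·(25.4−10) = -1.0934
  SO₂ term: 0.0129·9.5^0.44·exp(0.046·81-1.0934) = 0.4832
  Cl⁻ term: 0.0175·14.2^0.57·exp(0.008·81+0.085·25.4) = 1.315
  r_corr = 0.4832 + 1.315 = 1.798 μm/a
  mass loss = 1.798 μm/a × 7.14 g/cm³ = 12.84 g·m⁻²·a⁻¹
copper: temperature factor f = -0.080·(15.4) = -1.2320
  Pd branch = 0.0053·Pd^0.26·e^(0.059·RH+f) = 0.3303 μm/a
  Sd branch = 0.01025·Sd^0.27·e^(0.036·RH+0.049·T) = 1.345 μm/a
  r_corr = 0.3303 + 1.345 = 1.675 μm/a
  mass loss = 1.675 μm/a × 8.96 g/cm³ = 15.01 g·m⁻²·a⁻¹
Ordering by g·m⁻²·a⁻¹: copper (15) > zinc (12.8)

copper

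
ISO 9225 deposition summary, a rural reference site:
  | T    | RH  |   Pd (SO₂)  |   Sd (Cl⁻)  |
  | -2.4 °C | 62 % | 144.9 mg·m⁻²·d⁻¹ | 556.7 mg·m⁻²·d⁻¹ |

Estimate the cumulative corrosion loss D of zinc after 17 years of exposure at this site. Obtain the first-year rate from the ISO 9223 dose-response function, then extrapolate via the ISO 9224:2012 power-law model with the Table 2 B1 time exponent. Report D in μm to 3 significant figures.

D(17) = 21.1 μm

zinc: f(T) = +0.038·(T−10) [T≤10 °C] = -0.4712
  sulphur-dioxide contribution → 1.246 μm/a
  chloride contribution → 0.8607 μm/a
  ⇒ r_corr(zinc) = 2.106 μm/a
ISO 9224: D(t) = r_corr · t^b with b = 0.813 (zinc, B1)
  D(17) = 2.106 × 17^0.813 = 2.106 × 10.01 = 21.08 μm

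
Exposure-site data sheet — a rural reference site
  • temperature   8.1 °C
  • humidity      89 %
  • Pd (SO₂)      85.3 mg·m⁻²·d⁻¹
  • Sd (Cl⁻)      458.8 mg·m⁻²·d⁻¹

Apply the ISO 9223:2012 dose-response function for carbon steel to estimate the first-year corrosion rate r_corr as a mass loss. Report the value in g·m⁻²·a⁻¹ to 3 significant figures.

carbon steel: f(T) = +0.150·(T−10) [T≤10 °C] = -0.2850
  Pd branch = 1.77·Pd^0.52·e^(0.02·RH+f) = 79.68 μm/a
  Cl⁻ term: 0.102·458.8^0.62·exp(0.033·89+0.04·8.1) = 118.9
  sum: 79.68 + 118.9 → r_corr = 198.5 μm/a
Convert to mass loss: 198.5 μm/a × 7.85 g/cm³ = 1559 g·m⁻²·a⁻¹

r_corr = 1.56e+03 g·m⁻²·a⁻¹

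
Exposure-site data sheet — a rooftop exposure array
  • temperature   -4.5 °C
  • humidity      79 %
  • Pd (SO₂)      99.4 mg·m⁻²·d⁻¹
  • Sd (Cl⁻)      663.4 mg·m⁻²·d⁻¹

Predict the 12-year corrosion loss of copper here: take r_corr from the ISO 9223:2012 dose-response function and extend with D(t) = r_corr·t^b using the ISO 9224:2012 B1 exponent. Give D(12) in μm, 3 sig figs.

D(12) = 5.85 μm

copper: T≤10 °C ⇒ hinge +0.126·(-4.5−10) = -1.8270
  Pd branch = 0.0053·Pd^0.26·e^(0.059·RH+f) = 0.2981 μm/a
  Cl⁻ term: 0.01025·663.4^0.27·exp(0.036·79+0.049·-4.5) = 0.8165
  r_corr = 0.2981 + 0.8165 = 1.115 μm/a
ISO 9224: D(t) = r_corr · t^b with b = 0.667 (copper, B1)
  D(12) = 1.115 × 12^0.667 = 1.115 × 5.246 = 5.847 μm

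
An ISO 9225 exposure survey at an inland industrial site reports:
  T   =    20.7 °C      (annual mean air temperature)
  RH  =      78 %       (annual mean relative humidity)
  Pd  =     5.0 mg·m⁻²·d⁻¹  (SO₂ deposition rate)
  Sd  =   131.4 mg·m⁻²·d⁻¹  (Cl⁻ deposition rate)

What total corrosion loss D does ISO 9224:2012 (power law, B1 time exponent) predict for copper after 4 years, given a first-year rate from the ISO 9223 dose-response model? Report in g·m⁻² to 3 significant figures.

D(4) = 47.2 g·m⁻²

copper: T>10 °C ⇒ hinge -0.080·(20.7−10) = -0.8560
  SO₂ term: 0.0053·5.0^0.26·exp(0.059·78-0.8560) = 0.3411
  Cl⁻ term: 0.01025·131.4^0.27·exp(0.036·78+0.049·20.7) = 1.749
  sum: 0.3411 + 1.749 → r_corr = 2.09 μm/a
Long-term exponent b (ISO 9224 Table 2, B1) = 0.667
  D(4) = 2.09 × 4^0.667 = 2.09 × 2.521 = 5.269 μm
  Mass loss = 5.269 μm × 8.96 g/cm³ = 47.21 g·m⁻²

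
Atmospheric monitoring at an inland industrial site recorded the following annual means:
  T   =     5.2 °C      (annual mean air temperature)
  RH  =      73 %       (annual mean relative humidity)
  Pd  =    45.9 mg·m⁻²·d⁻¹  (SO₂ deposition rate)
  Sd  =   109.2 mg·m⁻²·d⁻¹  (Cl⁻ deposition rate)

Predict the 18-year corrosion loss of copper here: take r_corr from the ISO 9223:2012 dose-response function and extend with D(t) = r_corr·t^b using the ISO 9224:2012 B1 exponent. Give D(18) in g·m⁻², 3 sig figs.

copper: temperature factor f = +0.126·(-4.8) = -0.6048
  SO₂ term: 0.0053·45.9^0.26·exp(0.059·73-0.6048) = 0.581
  Cl⁻ term: 0.01025·109.2^0.27·exp(0.036·73+0.049·5.2) = 0.6502
  sum: 0.581 + 0.6502 → r_corr = 1.231 μm/a
Power-law: D(18) = r_corr · 18^0.667
  D(18) = 1.231 × 18^0.667 = 1.231 × 6.875 = 8.464 μm
  Mass loss = 8.464 μm × 8.96 g/cm³ = 75.84 g·m⁻²

D(18) = 75.8 g·m⁻²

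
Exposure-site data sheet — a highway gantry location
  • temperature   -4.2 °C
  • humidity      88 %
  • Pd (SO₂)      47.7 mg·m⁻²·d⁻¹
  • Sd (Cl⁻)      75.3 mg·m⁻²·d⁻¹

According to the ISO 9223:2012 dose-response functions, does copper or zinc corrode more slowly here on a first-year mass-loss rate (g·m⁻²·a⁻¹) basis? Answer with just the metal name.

copper

copper: f(T) = +0.126·(T−10) [T≤10 °C] = -1.7892
  sulphur-dioxide contribution → 0.435 μm/a
  chloride contribution → 0.6367 μm/a
  total first-year rate 1.072 μm/a
  mass loss = 1.072 μm/a × 8.96 g/cm³ = 9.602 g·m⁻²·a⁻¹
zinc: T≤10 °C ⇒ hinge +0.038·(-4.2−10) = -0.5396
  sulphur-dioxide contribution → 2.359 μm/a
  chloride contribution → 0.2907 μm/a
  total first-year rate 2.65 μm/a
  mass loss = 2.65 μm/a × 7.14 g/cm³ = 18.92 g·m⁻²·a⁻¹
Ordering by g·m⁻²·a⁻¹: zinc (18.9) > copper (9.6)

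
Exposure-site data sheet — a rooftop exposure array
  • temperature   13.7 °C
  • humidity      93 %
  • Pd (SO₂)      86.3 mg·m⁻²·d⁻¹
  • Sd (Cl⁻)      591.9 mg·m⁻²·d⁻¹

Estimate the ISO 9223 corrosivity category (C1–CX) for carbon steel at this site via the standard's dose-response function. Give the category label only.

carbon steel: temperature factor f = -0.054·(3.7) = -0.1998
  SO₂ term: 1.77·86.3^0.52·exp(0.02·93-0.1998) = 94.56
  Cl⁻ term: 0.102·591.9^0.62·exp(0.033·93+0.04·13.7) = 198.7
  r_corr = 94.56 + 198.7 = 293.3 μm/a
Category bounds: 200…700 μm/a bracket r_corr ⇒ CX

CX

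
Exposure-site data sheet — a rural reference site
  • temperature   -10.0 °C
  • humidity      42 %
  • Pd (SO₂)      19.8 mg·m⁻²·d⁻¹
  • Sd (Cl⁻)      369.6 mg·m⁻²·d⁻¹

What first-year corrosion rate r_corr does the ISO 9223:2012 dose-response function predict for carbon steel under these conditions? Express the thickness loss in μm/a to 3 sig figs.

r_corr = 11.7 μm/a

carbon steel: f(T) = +0.150·(T−10) [T≤10 °C] = -3.0000
  SO₂ term: 1.77·19.8^0.52·exp(0.02·42-3.0000) = 0.9642
  Cl⁻ term: 0.102·369.6^0.62·exp(0.033·42+0.04·-10.0) = 10.69
  r_corr = 0.9642 + 10.69 = 11.65 μm/a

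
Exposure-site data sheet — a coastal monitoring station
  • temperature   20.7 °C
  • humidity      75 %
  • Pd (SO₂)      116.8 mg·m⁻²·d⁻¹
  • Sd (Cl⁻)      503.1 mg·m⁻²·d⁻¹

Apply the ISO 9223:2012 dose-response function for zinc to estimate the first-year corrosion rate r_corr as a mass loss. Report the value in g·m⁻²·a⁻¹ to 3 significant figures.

r_corr = 56.9 g·m⁻²·a⁻¹

zinc: temperature factor f = -0.071·(10.7) = -0.7597
  sulphur-dioxide contribution → 1.544 μm/a
  chloride contribution → 6.422 μm/a
  total first-year rate 7.966 μm/a
Convert to mass loss: 7.966 μm/a × 7.14 g/cm³ = 56.88 g·m⁻²·a⁻¹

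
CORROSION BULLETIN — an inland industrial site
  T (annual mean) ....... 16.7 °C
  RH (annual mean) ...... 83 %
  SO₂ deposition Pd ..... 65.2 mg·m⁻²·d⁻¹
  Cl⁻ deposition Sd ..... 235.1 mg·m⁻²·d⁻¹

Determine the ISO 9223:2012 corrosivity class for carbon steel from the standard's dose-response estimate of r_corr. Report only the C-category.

carbon steel: temperature factor f = -0.054·(6.7) = -0.3618
  sulphur-dioxide contribution → 56.91 μm/a
  chloride contribution → 90.87 μm/a
  ⇒ r_corr(carbon steel) = 147.8 μm/a
148 μm/a falls in (80, 200] for carbon steel → category C5

C5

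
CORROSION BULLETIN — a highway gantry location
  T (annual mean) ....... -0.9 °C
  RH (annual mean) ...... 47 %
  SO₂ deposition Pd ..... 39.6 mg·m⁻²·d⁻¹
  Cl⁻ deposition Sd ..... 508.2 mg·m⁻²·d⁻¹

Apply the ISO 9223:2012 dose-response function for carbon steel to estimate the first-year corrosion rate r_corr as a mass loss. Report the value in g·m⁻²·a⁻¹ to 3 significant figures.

carbon steel: temperature factor f = +0.150·(-10.9) = -1.6350
  Pd branch = 1.77·Pd^0.52·e^(0.02·RH+f) = 5.983 μm/a
  Cl⁻ term: 0.102·508.2^0.62·exp(0.033·47+0.04·-0.9) = 22.1
  r_corr = 5.983 + 22.1 = 28.08 μm/a
Convert to mass loss: 28.08 μm/a × 7.85 g/cm³ = 220.4 g·m⁻²·a⁻¹

r_corr = 220 g·m⁻²·a⁻¹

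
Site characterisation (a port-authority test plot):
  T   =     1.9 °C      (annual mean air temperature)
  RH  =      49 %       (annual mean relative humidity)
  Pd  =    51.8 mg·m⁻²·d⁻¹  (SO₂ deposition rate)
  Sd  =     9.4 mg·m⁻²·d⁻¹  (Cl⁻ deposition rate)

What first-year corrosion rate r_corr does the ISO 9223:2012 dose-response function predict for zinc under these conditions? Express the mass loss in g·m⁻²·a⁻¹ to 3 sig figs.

zinc: f(T) = +0.038·(T−10) [T≤10 °C] = -0.3078
  Pd branch = 0.0129·Pd^0.44·e^(0.046·RH+f) = 0.513 μm/a
  Sd branch = 0.0175·Sd^0.57·e^(0.008·RH+0.085·T) = 0.1092 μm/a
  r_corr = 0.513 + 0.1092 = 0.6222 μm/a
Convert to mass loss: 0.6222 μm/a × 7.14 g/cm³ = 4.442 g·m⁻²·a⁻¹

r_corr = 4.44 g·m⁻²·a⁻¹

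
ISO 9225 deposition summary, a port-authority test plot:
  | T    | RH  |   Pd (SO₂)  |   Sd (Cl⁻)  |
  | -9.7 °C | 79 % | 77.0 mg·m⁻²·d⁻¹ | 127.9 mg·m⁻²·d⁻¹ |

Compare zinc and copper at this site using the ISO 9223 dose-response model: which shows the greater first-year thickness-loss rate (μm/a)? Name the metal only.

zinc: T≤10 °C ⇒ hinge +0.038·(-9.7−10) = -0.7486
  SO₂ term: 0.0129·77.0^0.44·exp(0.046·79-0.7486) = 1.562
  Sd branch = 0.0175·Sd^0.57·e^(0.008·RH+0.085·T) = 0.2293 μm/a
  r_corr = 1.562 + 0.2293 = 1.792 μm/a
copper: f(T) = +0.126·(T−10) [T≤10 °C] = -2.4822
  SO₂ term: 0.0053·77.0^0.26·exp(0.059·79-2.4822) = 0.1449
  Cl⁻ term: 0.01025·127.9^0.27·exp(0.036·79+0.049·-9.7) = 0.4058
  r_corr = 0.1449 + 0.4058 = 0.5507 μm/a
Ordering by μm/a: zinc (1.79) > copper (0.551)

zinc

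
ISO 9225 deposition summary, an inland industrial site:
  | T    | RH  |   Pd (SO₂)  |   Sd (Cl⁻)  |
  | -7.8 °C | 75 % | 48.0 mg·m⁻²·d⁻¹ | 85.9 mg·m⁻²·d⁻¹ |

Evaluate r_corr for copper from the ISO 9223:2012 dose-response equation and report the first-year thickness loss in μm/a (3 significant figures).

r_corr = 0.475 μm/a

copper: temperature factor f = +0.126·(-17.8) = -2.2428
  SO₂ term: 0.0053·48.0^0.26·exp(0.059·75-2.2428) = 0.1286
  Sd branch = 0.01025·Sd^0.27·e^(0.036·RH+0.049·T) = 0.3463 μm/a
  sum: 0.1286 + 0.3463 → r_corr = 0.4749 μm/a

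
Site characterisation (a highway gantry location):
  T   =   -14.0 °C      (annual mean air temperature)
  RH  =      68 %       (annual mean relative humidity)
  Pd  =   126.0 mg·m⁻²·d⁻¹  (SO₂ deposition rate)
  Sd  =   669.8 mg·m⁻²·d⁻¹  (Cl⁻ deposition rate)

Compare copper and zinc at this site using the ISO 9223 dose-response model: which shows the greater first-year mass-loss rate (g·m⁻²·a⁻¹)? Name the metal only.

zinc

copper: T≤10 °C ⇒ hinge +0.126·(-14.0−10) = -3.0240
  SO₂ term: 0.0053·126.0^0.26·exp(0.059·68-3.0240) = 0.05006
  Sd branch = 0.01025·Sd^0.27·e^(0.036·RH+0.049·T) = 0.3459 μm/a
  sum: 0.05006 + 0.3459 → r_corr = 0.396 μm/a
  mass loss = 0.396 μm/a × 8.96 g/cm³ = 3.548 g·m⁻²·a⁻¹
zinc: f(T) = +0.038·(T−10) [T≤10 °C] = -0.9120
  SO₂ term: 0.0129·126.0^0.44·exp(0.046·68-0.9120) = 0.9935
  Cl⁻ term: 0.0175·669.8^0.57·exp(0.008·68+0.085·-14.0) = 0.3743
  r_corr = 0.9935 + 0.3743 = 1.368 μm/a
  mass loss = 1.368 μm/a × 7.14 g/cm³ = 9.766 g·m⁻²·a⁻¹
Ordering by g·m⁻²·a⁻¹: zinc (9.77) > copper (3.55)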